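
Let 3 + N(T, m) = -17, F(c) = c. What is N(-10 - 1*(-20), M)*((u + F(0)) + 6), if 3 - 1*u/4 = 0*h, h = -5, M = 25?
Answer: -360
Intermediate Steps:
N(T, m) = -20 (N(T, m) = -3 - 17 = -20)
u = 12 (u = 12 - 0*(-5) = 12 - 4*0 = 12 + 0 = 12)
N(-10 - 1*(-20), M)*((u + F(0)) + 6) = -20*((12 + 0) + 6) = -20*(12 + 6) = -20*18 = -360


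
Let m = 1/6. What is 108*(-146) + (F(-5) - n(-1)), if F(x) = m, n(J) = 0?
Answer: -94607/6 ≈ -15768.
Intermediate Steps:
m = ⅙ ≈ 0.16667
F(x) = ⅙
108*(-146) + (F(-5) - n(-1)) = 108*(-146) + (⅙ - 1*0) = -15768 + (⅙ + 0) = -15768 + ⅙ = -94607/6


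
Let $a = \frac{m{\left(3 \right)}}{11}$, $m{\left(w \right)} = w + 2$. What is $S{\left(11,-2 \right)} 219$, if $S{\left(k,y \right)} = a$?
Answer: $\frac{1095}{11} \approx 99.545$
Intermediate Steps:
$m{\left(w \right)} = 2 + w$
$a = \frac{5}{11}$ ($a = \frac{2 + 3}{11} = 5 \cdot \frac{1}{11} = \frac{5}{11} \approx 0.45455$)
$S{\left(k,y \right)} = \frac{5}{11}$
$S{\left(11,-2 \right)} 219 = \frac{5}{11} \cdot 219 = \frac{1095}{11}$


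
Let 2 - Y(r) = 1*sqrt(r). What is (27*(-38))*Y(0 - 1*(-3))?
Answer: -2052 + 1026*sqrt(3) ≈ -274.92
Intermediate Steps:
Y(r) = 2 - sqrt(r)
(27*(-38))*Y(0 - 1*(-3)) = (27*(-38))*(2 - sqrt(0 - 1*(-3))) = -1026*(2 - sqrt(0 + 3)) = -1026*(2 - sqrt(3)) = -2052 + 1026*sqrt(3)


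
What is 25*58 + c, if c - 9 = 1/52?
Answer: 75869/52 ≈ 1459.0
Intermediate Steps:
c = 469/52 (c = 9 + 1/52 = 469/52 ≈ 9.0192)
25*58 + c = 25*58 + 469/52 = 1450 + 469/52 = 75869/52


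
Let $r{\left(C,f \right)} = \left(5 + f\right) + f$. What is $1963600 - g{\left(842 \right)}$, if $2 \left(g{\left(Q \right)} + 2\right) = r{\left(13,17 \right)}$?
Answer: $\frac{3927165}{2} \approx 1.9636 \cdot 10^{6}$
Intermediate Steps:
$r{\left(C,f \right)} = 5 + 2 f$
$g{\left(Q \right)} = \frac{35}{2}$ ($g{\left(Q \right)} = -2 + \frac{5 + 2 \cdot 17}{2} = -2 + \frac{5 + 34}{2} = -2 + \frac{1}{2} \cdot 39 = -2 + \frac{39}{2} = \frac{35}{2}$)
$1963600 - g{\left(842 \right)} = 1963600 - \frac{35}{2} = \frac{3927165}{2}$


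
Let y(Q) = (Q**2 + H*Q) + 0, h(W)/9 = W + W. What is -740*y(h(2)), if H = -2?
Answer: -905760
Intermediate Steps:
h(W) = 18*W (h(W) = 9*(W + W) = 9*(2*W) = 18*W)
y(Q) = Q**2 - 2*Q (y(Q) = (Q**2 - 2*Q) + 0 = Q**2 - 2*Q)
-740*y(h(2)) = -740*18*2*(-2 + 18*2) = -26640*(-2 + 36) = -26640*34 = -740*1224 = -905760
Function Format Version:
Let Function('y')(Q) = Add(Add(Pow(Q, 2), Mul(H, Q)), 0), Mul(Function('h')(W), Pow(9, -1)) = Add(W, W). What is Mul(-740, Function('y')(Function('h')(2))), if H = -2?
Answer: -905760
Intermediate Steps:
Function('h')(W) = Mul(18, W) (Function('h')(W) = Mul(9, Add(W, W)) = Mul(9, Mul(2, W)) = Mul(18, W))
Function('y')(Q) = Add(Pow(Q, 2), Mul(-2, Q)) (Function('y')(Q) = Add(Add(Pow(Q, 2), Mul(-2, Q)), 0) = Add(Pow(Q, 2), Mul(-2, Q)))
Mul(-740, Function('y')(Function('h')(2))) = Mul(-740, Mul(Mul(18, 2), Add(-2, Mul(18, 2)))) = Mul(-740, Mul(36, Add(-2, 36))) = Mul(-740, Mul(36, 34)) = Mul(-740, 1224) = -905760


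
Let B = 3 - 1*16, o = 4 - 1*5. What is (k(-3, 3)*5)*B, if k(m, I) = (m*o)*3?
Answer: -585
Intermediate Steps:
o = -1 (o = 4 - 5 = -1)
k(m, I) = -3*m (k(m, I) = (m*(-1))*3 = -m*3 = -3*m)
B = -13 (B = 3 - 16 = -13)
(k(-3, 3)*5)*B = (-3*(-3)*5)*(-13) = (9*5)*(-13) = 45*(-13) = -585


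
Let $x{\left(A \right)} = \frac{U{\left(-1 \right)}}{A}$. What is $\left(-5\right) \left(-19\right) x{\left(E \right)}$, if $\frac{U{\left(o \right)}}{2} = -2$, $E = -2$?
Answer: $190$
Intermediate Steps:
$U{\left(o \right)} = -4$ ($U{\left(o \right)} = 2 \left(-2\right) = -4$)
$x{\left(A \right)} = - \frac{4}{A}$
$\left(-5\right) \left(-19\right) x{\left(E \right)} = \left(-5\right) \left(-19\right) \left(- \frac{4}{-2}\right) = 95 \left(\left(-4\right) \left(- \frac{1}{2}\right)\right) = 95 \cdot 2 = 190$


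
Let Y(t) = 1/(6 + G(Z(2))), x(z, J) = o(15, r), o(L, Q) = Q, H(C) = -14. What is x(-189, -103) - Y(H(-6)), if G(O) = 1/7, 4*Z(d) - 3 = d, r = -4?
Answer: -179/43 ≈ -4.1628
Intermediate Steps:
x(z, J) = -4
Z(d) = ¾ + d/4
G(O) = ⅐
Y(t) = 7/43 (Y(t) = 1/(6 + ⅐) = 1/(43/7) = 7/43)
x(-189, -103) - Y(H(-6)) = -4 - 1*7/43 = -4 - 7/43 = -179/43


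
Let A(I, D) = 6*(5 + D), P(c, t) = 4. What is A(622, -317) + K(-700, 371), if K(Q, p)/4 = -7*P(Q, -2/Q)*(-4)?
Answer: -1424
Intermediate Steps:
A(I, D) = 30 + 6*D
K(Q, p) = 448 (K(Q, p) = 4*(-7*4*(-4)) = 4*(-28*(-4)) = 4*112 = 448)
A(622, -317) + K(-700, 371) = (30 + 6*(-317)) + 448 = (30 - 1902) + 448 = -1872 + 448 = -1424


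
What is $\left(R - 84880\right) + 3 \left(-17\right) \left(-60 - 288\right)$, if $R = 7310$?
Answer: $-59822$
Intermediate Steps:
$\left(R - 84880\right) + 3 \left(-17\right) \left(-60 - 288\right) = \left(7310 - 84880\right) + 3 \left(-17\right) \left(-60 - 288\right) = -77570 - -17748 = -77570 + 17748 = -59822$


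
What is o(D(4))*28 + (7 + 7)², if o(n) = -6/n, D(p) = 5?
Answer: 812/5 ≈ 162.40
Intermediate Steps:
o(D(4))*28 + (7 + 7)² = -6/5*28 + (7 + 7)² = -6*⅕*28 + 14² = -6/5*28 + 196 = -168/5 + 196 = 812/5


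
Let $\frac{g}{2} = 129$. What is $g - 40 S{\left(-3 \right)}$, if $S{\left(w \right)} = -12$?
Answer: $738$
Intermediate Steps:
$g = 258$ ($g = 2 \cdot 129 = 258$)
$g - 40 S{\left(-3 \right)} = 258 - -480 = 258 + 480 = 738$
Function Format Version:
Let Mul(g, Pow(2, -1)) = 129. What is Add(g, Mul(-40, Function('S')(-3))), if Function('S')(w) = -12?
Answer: 738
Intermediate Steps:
g = 258 (g = Mul(2, 129) = 258)
Add(g, Mul(-40, Function('S')(-3))) = Add(258, Mul(-40, -12)) = Add(258, 480) = 738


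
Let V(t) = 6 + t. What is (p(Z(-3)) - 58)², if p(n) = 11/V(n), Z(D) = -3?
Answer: 26569/9 ≈ 2952.1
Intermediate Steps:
p(n) = 11/(6 + n)
(p(Z(-3)) - 58)² = (11/(6 - 3) - 58)² = (11/3 - 58)² = (-163/3)² = 26569/9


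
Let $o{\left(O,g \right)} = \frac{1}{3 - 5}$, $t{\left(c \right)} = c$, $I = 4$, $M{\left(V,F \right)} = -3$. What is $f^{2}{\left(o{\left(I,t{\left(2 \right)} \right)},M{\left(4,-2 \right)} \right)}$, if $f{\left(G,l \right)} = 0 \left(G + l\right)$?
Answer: $0$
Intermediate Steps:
$o{\left(O,g \right)} = - \frac{1}{2}$ ($o{\left(O,g \right)} = \frac{1}{-2} = - \frac{1}{2}$)
$f{\left(G,l \right)} = 0$
$f^{2}{\left(o{\left(I,t{\left(2 \right)} \right)},M{\left(4,-2 \right)} \right)} = 0^{2} = 0$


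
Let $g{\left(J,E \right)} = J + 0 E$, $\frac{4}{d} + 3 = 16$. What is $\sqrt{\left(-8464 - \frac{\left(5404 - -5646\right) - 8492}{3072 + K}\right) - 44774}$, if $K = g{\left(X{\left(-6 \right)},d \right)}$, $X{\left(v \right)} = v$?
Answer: $\frac{i \sqrt{125115998889}}{1533} \approx 230.74 i$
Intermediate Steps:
$d = \frac{4}{13}$ ($d = \frac{4}{-3 + 16} = \frac{4}{13} \approx 0.30769$)
$g{\left(J,E \right)} = J$ ($g{\left(J,E \right)} = J + 0 = J$)
$K = -6$
$\sqrt{\left(-8464 - \frac{\left(5404 - -5646\right) - 8492}{3072 + K}\right) - 44774} = \sqrt{\left(-8464 - \frac{\left(5404 - -5646\right) - 8492}{3072 - 6}\right) - 44774} = \sqrt{\left(-8464 - \frac{\left(5404 + 5646\right) - 8492}{3066}\right) - 44774} = \sqrt{\left(-8464 - \left(11050 - 8492\right) \frac{1}{3066}\right) - 44774} = \sqrt{\left(-8464 - 2558 \cdot \frac{1}{3066}\right) - 44774} = \sqrt{\left(-8464 - \frac{1279}{1533}\right) - 44774} = \sqrt{- \frac{12976591}{1533} - 44774} = \sqrt{- \frac{81615133}{1533}} = \frac{i \sqrt{125115998889}}{1533}$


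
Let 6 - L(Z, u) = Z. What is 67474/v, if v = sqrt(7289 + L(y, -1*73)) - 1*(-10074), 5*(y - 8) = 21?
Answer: 566444230/84565161 - 573529*sqrt(70)/84565161 ≈ 6.6416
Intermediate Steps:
y = 61/5 (y = 8 + (1/5)*21 = 8 + 21/5 = 61/5 ≈ 12.200)
L(Z, u) = 6 - Z
v = 10074 + 51*sqrt(70)/5 (v = sqrt(7289 + (6 - 1*61/5)) - 1*(-10074) = sqrt(7289 + (6 - 61/5)) + 10074 = sqrt(7289 - 31/5) + 10074 = sqrt(36414/5) + 10074 = 51*sqrt(70)/5 + 10074 = 10074 + 51*sqrt(70)/5 ≈ 10159.)
67474/v = 67474/(10074 + 51*sqrt(70)/5)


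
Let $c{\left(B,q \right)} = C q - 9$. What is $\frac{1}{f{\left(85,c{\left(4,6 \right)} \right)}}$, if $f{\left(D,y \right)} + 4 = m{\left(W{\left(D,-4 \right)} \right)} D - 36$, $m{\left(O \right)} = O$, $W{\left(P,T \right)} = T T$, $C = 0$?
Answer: $\frac{1}{1320} \approx 0.00075758$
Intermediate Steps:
$W{\left(P,T \right)} = T^{2}$
$c{\left(B,q \right)} = -9$ ($c{\left(B,q \right)} = 0 q - 9 = 0 - 9 = -9$)
$f{\left(D,y \right)} = -40 + 16 D$ ($f{\left(D,y \right)} = -4 + \left(\left(-4\right)^{2} D - 36\right) = -4 + \left(16 D - 36\right) = -4 + \left(-36 + 16 D\right) = -40 + 16 D$)
$\frac{1}{f{\left(85,c{\left(4,6 \right)} \right)}} = \frac{1}{-40 + 16 \cdot 85} = \frac{1}{-40 + 1360} = \frac{1}{1320}$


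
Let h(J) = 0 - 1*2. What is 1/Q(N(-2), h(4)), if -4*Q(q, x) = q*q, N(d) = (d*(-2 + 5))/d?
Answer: -4/9 ≈ -0.44444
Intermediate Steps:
h(J) = -2 (h(J) = 0 - 2 = -2)
N(d) = 3 (N(d) = (d*3)/d = (3*d)/d = 3)
Q(q, x) = -q²/4 (Q(q, x) = -q*q/4 = -q²/4)
1/Q(N(-2), h(4)) = 1/(-¼*3²) = 1/(-¼*9) = 1/(-9/4) = -4/9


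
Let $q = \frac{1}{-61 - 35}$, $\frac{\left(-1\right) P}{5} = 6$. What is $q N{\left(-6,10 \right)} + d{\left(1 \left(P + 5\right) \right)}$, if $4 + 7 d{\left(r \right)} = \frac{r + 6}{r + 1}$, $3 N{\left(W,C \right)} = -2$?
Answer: $- \frac{65}{144} \approx -0.45139$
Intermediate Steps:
$P = -30$ ($P = \left(-5\right) 6 = -30$)
$N{\left(W,C \right)} = - \frac{2}{3}$ ($N{\left(W,C \right)} = \frac{1}{3} \left(-2\right) = - \frac{2}{3}$)
$q = - \frac{1}{96}$ ($q = \frac{1}{-96} = - \frac{1}{96} \approx -0.010417$)
$d{\left(r \right)} = - \frac{4}{7} + \frac{6 + r}{7 \left(1 + r\right)}$ ($d{\left(r \right)} = - \frac{4}{7} + \frac{\left(r + 6\right) \frac{1}{r + 1}}{7} = - \frac{4}{7} + \frac{\left(6 + r\right) \frac{1}{1 + r}}{7} = - \frac{4}{7} + \frac{\frac{1}{1 + r} \left(6 + r\right)}{7} = - \frac{4}{7} + \frac{6 + r}{7 \left(1 + r\right)}$)
$q N{\left(-6,10 \right)} + d{\left(1 \left(P + 5\right) \right)} = \left(- \frac{1}{96}\right) \left(- \frac{2}{3}\right) + \frac{2 - 3 \cdot 1 \left(-30 + 5\right)}{7 \left(1 + 1 \left(-30 + 5\right)\right)} = \frac{1}{144} + \frac{2 - 3 \cdot 1 \left(-25\right)}{7 \left(1 + 1 \left(-25\right)\right)} = \frac{1}{144} + \frac{2 - -75}{7 \left(1 - 25\right)} = \frac{1}{144} + \frac{2 + 75}{7 \left(-24\right)} = \frac{1}{144} + \frac{1}{7} \left(- \frac{1}{24}\right) 77 = \frac{1}{144} - \frac{11}{24} = - \frac{65}{144}$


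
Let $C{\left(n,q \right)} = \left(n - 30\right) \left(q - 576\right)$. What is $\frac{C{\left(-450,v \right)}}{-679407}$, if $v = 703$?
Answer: $\frac{20320}{226469} \approx 0.089725$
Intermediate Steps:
$C{\left(n,q \right)} = \left(-576 + q\right) \left(-30 + n\right)$ ($C{\left(n,q \right)} = \left(-30 + n\right) \left(-576 + q\right) = \left(-576 + q\right) \left(-30 + n\right)$)
$\frac{C{\left(-450,v \right)}}{-679407} = \frac{17280 - -259200 - 21090 - 316350}{-679407} = \left(17280 + 259200 - 21090 - 316350\right) \left(- \frac{1}{679407}\right) = \left(-60960\right) \left(- \frac{1}{679407}\right) = \frac{20320}{226469}$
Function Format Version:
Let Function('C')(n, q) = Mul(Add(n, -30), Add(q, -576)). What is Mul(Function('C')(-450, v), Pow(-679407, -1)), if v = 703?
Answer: Rational(20320, 226469) ≈ 0.089725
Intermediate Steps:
Function('C')(n, q) = Mul(Add(-576, q), Add(-30, n)) (Function('C')(n, q) = Mul(Add(-30, n), Add(-576, q)) = Mul(Add(-576, q), Add(-30, n)))
Mul(Function('C')(-450, v), Pow(-679407, -1)) = Mul(Add(17280, Mul(-576, -450), Mul(-30, 703), Mul(-450, 703)), Pow(-679407, -1)) = Mul(Add(17280, 259200, -21090, -316350), Rational(-1, 679407)) = Mul(-60960, Rational(-1, 679407)) = Rational(20320, 226469)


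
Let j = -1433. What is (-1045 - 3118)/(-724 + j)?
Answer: 4163/2157 ≈ 1.9300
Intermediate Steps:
(-1045 - 3118)/(-724 + j) = (-1045 - 3118)/(-724 - 1433) = -4163/(-2157) = -4163*(-1/2157) = 4163/2157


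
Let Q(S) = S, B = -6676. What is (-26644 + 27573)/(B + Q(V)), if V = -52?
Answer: -929/6728 ≈ -0.13808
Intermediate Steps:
(-26644 + 27573)/(B + Q(V)) = (-26644 + 27573)/(-6676 - 52) = 929/(-6728) = 929*(-1/6728) = -929/6728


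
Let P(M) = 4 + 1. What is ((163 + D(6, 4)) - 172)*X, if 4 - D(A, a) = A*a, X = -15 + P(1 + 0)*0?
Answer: 435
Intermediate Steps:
P(M) = 5
X = -15 (X = -15 + 5*0 = -15 + 0 = -15)
D(A, a) = 4 - A*a
((163 + D(6, 4)) - 172)*X = ((163 + (4 - 1*6*4)) - 172)*(-15) = ((163 + (4 - 24)) - 172)*(-15) = ((163 - 20) - 172)*(-15) = (143 - 172)*(-15) = -29*(-15) = 435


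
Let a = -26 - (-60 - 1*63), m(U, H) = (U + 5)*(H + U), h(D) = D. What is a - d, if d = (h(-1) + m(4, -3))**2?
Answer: 33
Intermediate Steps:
m(U, H) = (5 + U)*(H + U)
a = 97 (a = -26 - (-60 - 63) = -26 - 1*(-123) = -26 + 123 = 97)
d = 64 (d = (-1 + (4**2 + 5*(-3) + 5*4 - 3*4))**2 = (-1 + (16 - 15 + 20 - 12))**2 = (-1 + 9)**2 = 8**2 = 64)
a - d = 97 - 1*64 = 97 - 64 = 33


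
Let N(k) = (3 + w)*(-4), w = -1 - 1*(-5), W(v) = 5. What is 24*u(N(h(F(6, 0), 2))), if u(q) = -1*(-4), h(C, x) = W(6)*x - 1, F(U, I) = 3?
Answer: 96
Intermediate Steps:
w = 4 (w = -1 + 5 = 4)
h(C, x) = -1 + 5*x (h(C, x) = 5*x - 1 = -1 + 5*x)
N(k) = -28 (N(k) = (3 + 4)*(-4) = 7*(-4) = -28)
u(q) = 4
24*u(N(h(F(6, 0), 2))) = 24*4 = 96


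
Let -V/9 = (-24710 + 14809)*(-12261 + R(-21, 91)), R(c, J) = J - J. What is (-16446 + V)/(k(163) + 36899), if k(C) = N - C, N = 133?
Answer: -1092581895/36869 ≈ -29634.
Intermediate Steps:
R(c, J) = 0
V = -1092565449 (V = -9*(-24710 + 14809)*(-12261 + 0) = -(-89109)*(-12261) = -9*121396161 = -1092565449)
k(C) = 133 - C
(-16446 + V)/(k(163) + 36899) = (-16446 - 1092565449)/((133 - 1*163) + 36899) = -1092581895/((133 - 163) + 36899) = -1092581895/(-30 + 36899) = -1092581895/36869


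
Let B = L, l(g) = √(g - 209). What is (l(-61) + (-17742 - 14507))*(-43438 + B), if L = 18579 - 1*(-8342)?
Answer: 532656733 - 49551*I*√30 ≈ 5.3266e+8 - 2.714e+5*I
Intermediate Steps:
L = 26921 (L = 18579 + 8342 = 26921)
l(g) = √(-209 + g)
B = 26921
(l(-61) + (-17742 - 14507))*(-43438 + B) = (√(-209 - 61) + (-17742 - 14507))*(-43438 + 26921) = (√(-270) - 32249)*(-16517) = (3*I*√30 - 32249)*(-16517) = (-32249 + 3*I*√30)*(-16517) = 532656733 - 49551*I*√30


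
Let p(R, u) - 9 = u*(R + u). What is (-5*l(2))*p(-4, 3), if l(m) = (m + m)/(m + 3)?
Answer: -24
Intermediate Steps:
p(R, u) = 9 + u*(R + u)
l(m) = 2*m/(3 + m) (l(m) = (2*m)/(3 + m) = 2*m/(3 + m))
(-5*l(2))*p(-4, 3) = (-10*2/(3 + 2))*(9 + 3² - 4*3) = (-10*2/5)*(9 + 9 - 12) = -10*2/5*6 = -5*⅘*6 = -4*6 = -24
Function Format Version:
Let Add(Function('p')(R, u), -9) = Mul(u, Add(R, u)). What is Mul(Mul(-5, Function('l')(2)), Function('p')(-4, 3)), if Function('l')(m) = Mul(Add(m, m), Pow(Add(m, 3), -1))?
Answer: -24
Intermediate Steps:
Function('p')(R, u) = Add(9, Mul(u, Add(R, u)))
Function('l')(m) = Mul(2, m, Pow(Add(3, m), -1)) (Function('l')(m) = Mul(Mul(2, m), Pow(Add(3, m), -1)) = Mul(2, m, Pow(Add(3, m), -1)))
Mul(Mul(-5, Function('l')(2)), Function('p')(-4, 3)) = Mul(Mul(-5, Mul(2, 2, Pow(Add(3, 2), -1))), Add(9, Pow(3, 2), Mul(-4, 3))) = Mul(Mul(-5, Mul(2, 2, Pow(5, -1))), Add(9, 9, -12)) = Mul(Mul(-5, Mul(2, 2, Rational(1, 5))), 6) = Mul(Mul(-5, Rational(4, 5)), 6) = Mul(-4, 6) = -24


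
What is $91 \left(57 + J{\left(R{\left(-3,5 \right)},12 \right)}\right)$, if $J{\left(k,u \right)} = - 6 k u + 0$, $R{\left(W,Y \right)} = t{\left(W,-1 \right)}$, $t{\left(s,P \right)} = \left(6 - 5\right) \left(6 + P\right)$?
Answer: $-27573$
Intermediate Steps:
$t{\left(s,P \right)} = 6 + P$ ($t{\left(s,P \right)} = 1 \left(6 + P\right) = 6 + P$)
$R{\left(W,Y \right)} = 5$ ($R{\left(W,Y \right)} = 6 - 1 = 5$)
$J{\left(k,u \right)} = - 6 k u$ ($J{\left(k,u \right)} = - 6 k u + 0 = - 6 k u$)
$91 \left(57 + J{\left(R{\left(-3,5 \right)},12 \right)}\right) = 91 \left(57 - 30 \cdot 12\right) = 91 \left(57 - 360\right) = 91 \left(-303\right) = -27573$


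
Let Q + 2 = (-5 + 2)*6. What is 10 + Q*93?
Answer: -1850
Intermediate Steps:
Q = -20 (Q = -2 + (-5 + 2)*6 = -2 - 3*6 = -2 - 18 = -20)
10 + Q*93 = 10 - 20*93 = 10 - 1860 = -1850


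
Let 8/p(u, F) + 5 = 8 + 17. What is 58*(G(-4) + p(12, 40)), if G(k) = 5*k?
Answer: -5684/5 ≈ -1136.8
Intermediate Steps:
p(u, F) = ⅖ (p(u, F) = 8/(-5 + (8 + 17)) = 8/(-5 + 25) = 8/20 = 8*(1/20) = ⅖)
58*(G(-4) + p(12, 40)) = 58*(5*(-4) + ⅖) = 58*(-20 + ⅖) = 58*(-98/5) = -5684/5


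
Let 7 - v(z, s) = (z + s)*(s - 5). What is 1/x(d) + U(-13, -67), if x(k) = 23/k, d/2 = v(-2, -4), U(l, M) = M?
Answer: -1635/23 ≈ -71.087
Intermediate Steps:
v(z, s) = 7 - (-5 + s)*(s + z) (v(z, s) = 7 - (z + s)*(s - 5) = 7 - (s + z)*(-5 + s) = 7 - (-5 + s)*(s + z))
d = -94 (d = 2*(7 - 1*(-4)² + 5*(-4) + 5*(-2) - 1*(-4)*(-2)) = 2*(7 - 1*16 - 20 - 10 - 8) = 2*(7 - 16 - 20 - 10 - 8) = 2*(-47) = -94)
1/x(d) + U(-13, -67) = 1/(23/(-94)) - 67 = 1/(23*(-1/94)) - 67 = 1/(-23/94) - 67 = -94/23 - 67 = -1635/23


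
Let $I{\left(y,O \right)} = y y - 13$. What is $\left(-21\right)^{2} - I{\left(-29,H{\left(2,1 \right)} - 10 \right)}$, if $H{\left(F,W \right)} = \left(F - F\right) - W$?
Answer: $-387$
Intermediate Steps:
$H{\left(F,W \right)} = - W$ ($H{\left(F,W \right)} = 0 - W = - W$)
$I{\left(y,O \right)} = -13 + y^{2}$ ($I{\left(y,O \right)} = y^{2} - 13 = -13 + y^{2}$)
$\left(-21\right)^{2} - I{\left(-29,H{\left(2,1 \right)} - 10 \right)} = \left(-21\right)^{2} - \left(-13 + \left(-29\right)^{2}\right) = 441 - \left(-13 + 841\right) = 441 - 828 = -387$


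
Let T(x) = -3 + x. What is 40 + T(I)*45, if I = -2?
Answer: -185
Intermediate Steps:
40 + T(I)*45 = 40 + (-3 - 2)*45 = 40 - 5*45 = 40 - 225 = -185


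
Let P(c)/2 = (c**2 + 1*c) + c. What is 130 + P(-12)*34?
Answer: 8290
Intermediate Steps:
P(c) = 2*c**2 + 4*c (P(c) = 2*((c**2 + 1*c) + c) = 2*((c**2 + c) + c) = 2*((c + c**2) + c) = 2*(c**2 + 2*c) = 2*c**2 + 4*c)
130 + P(-12)*34 = 130 + (2*(-12)*(2 - 12))*34 = 130 + (2*(-12)*(-10))*34 = 130 + 240*34 = 130 + 8160 = 8290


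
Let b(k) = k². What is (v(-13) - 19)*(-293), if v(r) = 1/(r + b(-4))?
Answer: 16408/3 ≈ 5469.3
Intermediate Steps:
v(r) = 1/(16 + r) (v(r) = 1/(r + (-4)²) = 1/(r + 16) = 1/(16 + r))
(v(-13) - 19)*(-293) = (1/(16 - 13) - 19)*(-293) = (1/3 - 19)*(-293) = (⅓ - 19)*(-293) = -56/3*(-293) = 16408/3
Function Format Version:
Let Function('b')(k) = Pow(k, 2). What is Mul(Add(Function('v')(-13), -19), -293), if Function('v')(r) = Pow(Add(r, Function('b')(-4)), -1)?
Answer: Rational(16408, 3) ≈ 5469.3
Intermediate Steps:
Function('v')(r) = Pow(Add(16, r), -1) (Function('v')(r) = Pow(Add(r, Pow(-4, 2)), -1) = Pow(Add(r, 16), -1) = Pow(Add(16, r), -1))
Mul(Add(Function('v')(-13), -19), -293) = Mul(Add(Pow(Add(16, -13), -1), -19), -293) = Mul(Add(Pow(3, -1), -19), -293) = Mul(Add(Rational(1, 3), -19), -293) = Mul(Rational(-56, 3), -293) = Rational(16408, 3)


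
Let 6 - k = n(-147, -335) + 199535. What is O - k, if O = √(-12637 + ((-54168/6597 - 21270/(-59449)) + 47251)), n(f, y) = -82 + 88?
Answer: 199535 + 10*√5914156486068373881/130728351 ≈ 1.9972e+5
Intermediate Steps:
n(f, y) = 6
k = -199535 (k = 6 - (6 + 199535) = 6 - 1*199541 = 6 - 199541 = -199535)
O = 10*√5914156486068373881/130728351 (O = √(-12637 + ((-54168*1/6597 - 21270*(-1/59449)) + 47251)) = √(-12637 + ((-18056/2199 + 21270/59449) + 47251)) = √(-12637 + (-1026638414/130728351 + 47251)) = √(-12637 + 6176018674687/130728351) = √(4524004503100/130728351) = 10*√5914156486068373881/130728351 ≈ 186.03)
O - k = 10*√5914156486068373881/130728351 - 1*(-199535) = 10*√5914156486068373881/130728351 + 199535 = 199535 + 10*√5914156486068373881/130728351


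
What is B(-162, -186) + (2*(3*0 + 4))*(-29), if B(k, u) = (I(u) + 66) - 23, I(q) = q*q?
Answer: 34407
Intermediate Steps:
I(q) = q**2
B(k, u) = 43 + u**2 (B(k, u) = (u**2 + 66) - 23 = (66 + u**2) - 23 = 43 + u**2)
B(-162, -186) + (2*(3*0 + 4))*(-29) = (43 + (-186)**2) + (2*(3*0 + 4))*(-29) = (43 + 34596) + (2*(0 + 4))*(-29) = 34639 + (2*4)*(-29) = 34639 + 8*(-29) = 34639 - 232 = 34407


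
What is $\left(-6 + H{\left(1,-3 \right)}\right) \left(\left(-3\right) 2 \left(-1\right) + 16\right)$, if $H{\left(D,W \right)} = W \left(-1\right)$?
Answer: $-66$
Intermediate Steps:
$H{\left(D,W \right)} = - W$
$\left(-6 + H{\left(1,-3 \right)}\right) \left(\left(-3\right) 2 \left(-1\right) + 16\right) = \left(-6 - -3\right) \left(\left(-3\right) 2 \left(-1\right) + 16\right) = \left(-6 + 3\right) \left(\left(-6\right) \left(-1\right) + 16\right) = - 3 \left(6 + 16\right) = \left(-3\right) 22 = -66$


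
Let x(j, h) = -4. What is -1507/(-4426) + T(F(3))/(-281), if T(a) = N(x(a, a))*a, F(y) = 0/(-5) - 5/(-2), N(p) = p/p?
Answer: 206201/621853 ≈ 0.33159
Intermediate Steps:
N(p) = 1
F(y) = 5/2 (F(y) = 0*(-⅕) - 5*(-½) = 0 + 5/2 = 5/2)
T(a) = a (T(a) = 1*a = a)
-1507/(-4426) + T(F(3))/(-281) = -1507/(-4426) + (5/2)/(-281) = -1507*(-1/4426) + (5/2)*(-1/281) = 1507/4426 - 5/562 = 206201/621853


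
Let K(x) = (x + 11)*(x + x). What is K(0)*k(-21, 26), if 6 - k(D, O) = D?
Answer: 0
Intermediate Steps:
K(x) = 2*x*(11 + x) (K(x) = (11 + x)*(2*x) = 2*x*(11 + x))
k(D, O) = 6 - D
K(0)*k(-21, 26) = (2*0*(11 + 0))*(6 - 1*(-21)) = (2*0*11)*(6 + 21) = 0*27 = 0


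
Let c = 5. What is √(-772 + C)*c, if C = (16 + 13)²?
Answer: 5*√69 ≈ 41.533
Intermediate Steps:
C = 841 (C = 29² = 841)
√(-772 + C)*c = √(-772 + 841)*5 = √69*5 = 5*√69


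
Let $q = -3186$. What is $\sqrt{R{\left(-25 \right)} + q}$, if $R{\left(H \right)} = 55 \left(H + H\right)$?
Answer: $4 i \sqrt{371} \approx 77.045 i$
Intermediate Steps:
$R{\left(H \right)} = 110 H$ ($R{\left(H \right)} = 55 \cdot 2 H = 110 H$)
$\sqrt{R{\left(-25 \right)} + q} = \sqrt{110 \left(-25\right) - 3186} = \sqrt{-2750 - 3186} = \sqrt{-5936} = 4 i \sqrt{371}$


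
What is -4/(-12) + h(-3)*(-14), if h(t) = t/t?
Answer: -41/3 ≈ -13.667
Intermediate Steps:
h(t) = 1
-4/(-12) + h(-3)*(-14) = -4/(-12) + 1*(-14) = -4*(-1/12) - 14 = ⅓ - 14 = -41/3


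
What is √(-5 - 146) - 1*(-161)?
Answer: 161 + I*√151 ≈ 161.0 + 12.288*I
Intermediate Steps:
√(-5 - 146) - 1*(-161) = √(-151) + 161 = I*√151 + 161 = 161 + I*√151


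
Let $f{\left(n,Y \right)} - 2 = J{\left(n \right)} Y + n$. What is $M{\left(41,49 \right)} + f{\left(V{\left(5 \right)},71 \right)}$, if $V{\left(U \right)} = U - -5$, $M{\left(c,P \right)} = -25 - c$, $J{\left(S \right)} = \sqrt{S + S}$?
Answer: $-54 + 142 \sqrt{5} \approx 263.52$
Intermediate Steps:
$J{\left(S \right)} = \sqrt{2} \sqrt{S}$ ($J{\left(S \right)} = \sqrt{2 S} = \sqrt{2} \sqrt{S}$)
$V{\left(U \right)} = 5 + U$ ($V{\left(U \right)} = U + 5 = 5 + U$)
$f{\left(n,Y \right)} = 2 + n + Y \sqrt{2} \sqrt{n}$ ($f{\left(n,Y \right)} = 2 + \left(\sqrt{2} \sqrt{n} Y + n\right) = 2 + \left(Y \sqrt{2} \sqrt{n} + n\right) = 2 + \left(n + Y \sqrt{2} \sqrt{n}\right) = 2 + n + Y \sqrt{2} \sqrt{n}$)
$M{\left(41,49 \right)} + f{\left(V{\left(5 \right)},71 \right)} = \left(-25 - 41\right) + \left(2 + \left(5 + 5\right) + 71 \sqrt{2} \sqrt{5 + 5}\right) = \left(-25 - 41\right) + \left(2 + 10 + 71 \sqrt{2} \sqrt{10}\right) = -66 + \left(2 + 10 + 142 \sqrt{5}\right) = -66 + \left(12 + 142 \sqrt{5}\right) = -54 + 142 \sqrt{5}$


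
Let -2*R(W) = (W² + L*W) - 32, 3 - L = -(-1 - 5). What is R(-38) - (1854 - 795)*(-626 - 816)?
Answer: 1526315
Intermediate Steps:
L = -3 (L = 3 - (-1)*(-1 - 5) = 3 - (-1)*(-6) = 3 - 1*6 = 3 - 6 = -3)
R(W) = 16 - W²/2 + 3*W/2 (R(W) = -((W² - 3*W) - 32)/2 = -(-32 + W² - 3*W)/2 = 16 - W²/2 + 3*W/2)
R(-38) - (1854 - 795)*(-626 - 816) = (16 - ½*(-38)² + (3/2)*(-38)) - (1854 - 795)*(-626 - 816) = (16 - ½*1444 - 57) - 1059*(-1442) = (16 - 722 - 57) - 1*(-1527078) = -763 + 1527078 = 1526315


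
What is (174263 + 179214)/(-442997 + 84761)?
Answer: -353477/358236 ≈ -0.98672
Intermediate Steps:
(174263 + 179214)/(-442997 + 84761) = 353477/(-358236) = 353477*(-1/358236) = -353477/358236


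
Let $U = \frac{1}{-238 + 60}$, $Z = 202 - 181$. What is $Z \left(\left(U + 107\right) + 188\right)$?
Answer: $\frac{1102689}{178} \approx 6194.9$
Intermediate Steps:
$Z = 21$
$U = - \frac{1}{178}$ ($U = \frac{1}{-178} = - \frac{1}{178} \approx -0.005618$)
$Z \left(\left(U + 107\right) + 188\right) = 21 \left(\left(- \frac{1}{178} + 107\right) + 188\right) = 21 \left(\frac{19045}{178} + 188\right) = 21 \cdot \frac{52509}{178} = \frac{1102689}{178}$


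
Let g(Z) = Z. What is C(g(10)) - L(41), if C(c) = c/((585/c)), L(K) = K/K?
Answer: -97/117 ≈ -0.82906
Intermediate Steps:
L(K) = 1
C(c) = c²/585 (C(c) = c*(c/585) = c²/585)
C(g(10)) - L(41) = (1/585)*10² - 1*1 = (1/585)*100 - 1 = 20/117 - 1 = -97/117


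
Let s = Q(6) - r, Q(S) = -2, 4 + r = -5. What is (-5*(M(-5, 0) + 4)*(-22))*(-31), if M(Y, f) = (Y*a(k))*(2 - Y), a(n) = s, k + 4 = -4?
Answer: 821810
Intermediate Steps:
r = -9 (r = -4 - 5 = -9)
k = -8 (k = -4 - 4 = -8)
s = 7 (s = -2 - 1*(-9) = -2 + 9 = 7)
a(n) = 7
M(Y, f) = 7*Y*(2 - Y) (M(Y, f) = (Y*7)*(2 - Y) = (7*Y)*(2 - Y) = 7*Y*(2 - Y))
(-5*(M(-5, 0) + 4)*(-22))*(-31) = (-5*(7*(-5)*(2 - 1*(-5)) + 4)*(-22))*(-31) = (-5*(7*(-5)*(2 + 5) + 4)*(-22))*(-31) = (-5*(7*(-5)*7 + 4)*(-22))*(-31) = (-5*(-245 + 4)*(-22))*(-31) = (-5*(-241)*(-22))*(-31) = (1205*(-22))*(-31) = -26510*(-31) = 821810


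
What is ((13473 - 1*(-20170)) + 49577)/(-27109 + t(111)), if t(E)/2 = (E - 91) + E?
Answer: -1460/471 ≈ -3.0998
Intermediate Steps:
t(E) = -182 + 4*E (t(E) = 2*((E - 91) + E) = 2*((-91 + E) + E) = 2*(-91 + 2*E) = -182 + 4*E)
((13473 - 1*(-20170)) + 49577)/(-27109 + t(111)) = ((13473 - 1*(-20170)) + 49577)/(-27109 + (-182 + 4*111)) = ((13473 + 20170) + 49577)/(-27109 + (-182 + 444)) = (33643 + 49577)/(-27109 + 262) = 83220/(-26847) = 83220*(-1/26847) = -1460/471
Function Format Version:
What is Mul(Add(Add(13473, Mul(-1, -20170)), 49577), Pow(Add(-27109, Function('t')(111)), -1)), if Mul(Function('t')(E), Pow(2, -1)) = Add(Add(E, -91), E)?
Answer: Rational(-1460, 471) ≈ -3.0998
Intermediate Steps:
Function('t')(E) = Add(-182, Mul(4, E)) (Function('t')(E) = Mul(2, Add(Add(E, -91), E)) = Mul(2, Add(Add(-91, E), E)) = Mul(2, Add(-91, Mul(2, E))) = Add(-182, Mul(4, E)))
Mul(Add(Add(13473, Mul(-1, -20170)), 49577), Pow(Add(-27109, Function('t')(111)), -1)) = Mul(Add(Add(13473, Mul(-1, -20170)), 49577), Pow(Add(-27109, Add(-182, Mul(4, 111))), -1)) = Mul(Add(Add(13473, 20170), 49577), Pow(Add(-27109, Add(-182, 444)), -1)) = Mul(Add(33643, 49577), Pow(Add(-27109, 262), -1)) = Mul(83220, Pow(-26847, -1)) = Mul(83220, Rational(-1, 26847)) = Rational(-1460, 471)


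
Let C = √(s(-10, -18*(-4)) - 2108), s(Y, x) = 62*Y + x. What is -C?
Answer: -4*I*√166 ≈ -51.536*I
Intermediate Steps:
s(Y, x) = x + 62*Y
C = 4*I*√166 (C = √((-18*(-4) + 62*(-10)) - 2108) = √((72 - 620) - 2108) = √(-548 - 2108) = √(-2656) = 4*I*√166 ≈ 51.536*I)
-C = -4*I*√166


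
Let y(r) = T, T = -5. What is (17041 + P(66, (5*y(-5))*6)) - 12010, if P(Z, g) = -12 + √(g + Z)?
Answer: 5019 + 2*I*√21 ≈ 5019.0 + 9.1651*I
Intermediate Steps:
y(r) = -5
P(Z, g) = -12 + √(Z + g)
(17041 + P(66, (5*y(-5))*6)) - 12010 = (17041 + (-12 + √(66 + (5*(-5))*6))) - 12010 = (17041 + (-12 + √(66 - 25*6))) - 12010 = (17041 + (-12 + √(66 - 150))) - 12010 = (17041 + (-12 + √(-84))) - 12010 = (17041 + (-12 + 2*I*√21)) - 12010 = (17029 + 2*I*√21) - 12010 = 5019 + 2*I*√21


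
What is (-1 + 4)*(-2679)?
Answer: -8037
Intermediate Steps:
(-1 + 4)*(-2679) = 3*(-2679) = -8037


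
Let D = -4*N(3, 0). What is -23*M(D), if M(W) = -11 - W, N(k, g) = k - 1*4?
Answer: 345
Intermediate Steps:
N(k, g) = -4 + k (N(k, g) = k - 4 = -4 + k)
D = 4 (D = -4*(-4 + 3) = -4*(-1) = 4)
-23*M(D) = -23*(-11 - 1*4) = -23*(-11 - 4) = -23*(-15) = 345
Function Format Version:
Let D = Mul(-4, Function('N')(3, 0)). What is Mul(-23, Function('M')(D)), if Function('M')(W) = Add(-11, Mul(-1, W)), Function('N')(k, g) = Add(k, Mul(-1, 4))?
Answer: 345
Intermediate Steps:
Function('N')(k, g) = Add(-4, k) (Function('N')(k, g) = Add(k, -4) = Add(-4, k))
D = 4 (D = Mul(-4, Add(-4, 3)) = Mul(-4, -1) = 4)
Mul(-23, Function('M')(D)) = Mul(-23, Add(-11, Mul(-1, 4))) = Mul(-23, Add(-11, -4)) = Mul(-23, -15) = 345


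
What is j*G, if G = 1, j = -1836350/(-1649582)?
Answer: 918175/824791 ≈ 1.1132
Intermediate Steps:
j = 918175/824791 (j = -1836350*(-1/1649582) = 918175/824791 ≈ 1.1132)
j*G = (918175/824791)*1 = 918175/824791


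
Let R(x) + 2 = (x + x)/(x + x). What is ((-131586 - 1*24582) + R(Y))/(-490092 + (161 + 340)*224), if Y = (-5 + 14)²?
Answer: 156169/377868 ≈ 0.41329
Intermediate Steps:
Y = 81 (Y = 9² = 81)
R(x) = -1 (R(x) = -2 + (x + x)/(x + x) = -2 + (2*x)/((2*x)) = -2 + (2*x)*(1/(2*x)) = -2 + 1 = -1)
((-131586 - 1*24582) + R(Y))/(-490092 + (161 + 340)*224) = ((-131586 - 1*24582) - 1)/(-490092 + (161 + 340)*224) = ((-131586 - 24582) - 1)/(-490092 + 501*224) = (-156168 - 1)/(-490092 + 112224) = -156169/(-377868) = -156169*(-1/377868) = 156169/377868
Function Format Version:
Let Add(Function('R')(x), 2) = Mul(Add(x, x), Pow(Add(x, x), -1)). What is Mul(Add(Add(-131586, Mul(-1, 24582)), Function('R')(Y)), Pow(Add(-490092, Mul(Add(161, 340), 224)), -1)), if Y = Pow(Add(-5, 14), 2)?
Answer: Rational(156169, 377868) ≈ 0.41329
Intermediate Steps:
Y = 81 (Y = Pow(9, 2) = 81)
Function('R')(x) = -1 (Function('R')(x) = Add(-2, Mul(Add(x, x), Pow(Add(x, x), -1))) = Add(-2, Mul(Mul(2, x), Pow(Mul(2, x), -1))) = Add(-2, Mul(Mul(2, x), Mul(Rational(1, 2), Pow(x, -1)))) = Add(-2, 1) = -1)
Mul(Add(Add(-131586, Mul(-1, 24582)), Function('R')(Y)), Pow(Add(-490092, Mul(Add(161, 340), 224)), -1)) = Mul(Add(Add(-131586, Mul(-1, 24582)), -1), Pow(Add(-490092, Mul(Add(161, 340), 224)), -1)) = Mul(Add(Add(-131586, -24582), -1), Pow(Add(-490092, Mul(501, 224)), -1)) = Mul(Add(-156168, -1), Pow(Add(-490092, 112224), -1)) = Mul(-156169, Pow(-377868, -1)) = Mul(-156169, Rational(-1, 377868)) = Rational(156169, 377868)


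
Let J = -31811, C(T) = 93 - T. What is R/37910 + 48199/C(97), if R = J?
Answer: -913675667/75820 ≈ -12051.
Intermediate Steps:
R = -31811
R/37910 + 48199/C(97) = -31811/37910 + 48199/(93 - 1*97) = -31811*1/37910 + 48199/(93 - 97) = -31811/37910 + 48199/(-4) = -31811/37910 + 48199*(-1/4) = -31811/37910 - 48199/4 = -913675667/75820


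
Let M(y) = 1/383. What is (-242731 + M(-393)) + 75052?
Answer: -64221056/383 ≈ -1.6768e+5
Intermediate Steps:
M(y) = 1/383
(-242731 + M(-393)) + 75052 = (-242731 + 1/383) + 75052 = -92965972/383 + 75052 = -64221056/383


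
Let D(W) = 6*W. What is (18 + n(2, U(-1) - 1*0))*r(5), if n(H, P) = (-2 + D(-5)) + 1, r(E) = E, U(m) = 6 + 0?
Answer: -65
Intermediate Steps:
U(m) = 6
n(H, P) = -31 (n(H, P) = (-2 + 6*(-5)) + 1 = (-2 - 30) + 1 = -32 + 1 = -31)
(18 + n(2, U(-1) - 1*0))*r(5) = (18 - 31)*5 = -13*5 = -65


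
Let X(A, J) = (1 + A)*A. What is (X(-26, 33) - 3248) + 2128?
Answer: -470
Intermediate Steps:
X(A, J) = A*(1 + A)
(X(-26, 33) - 3248) + 2128 = (-26*(1 - 26) - 3248) + 2128 = (-26*(-25) - 3248) + 2128 = (650 - 3248) + 2128 = -2598 + 2128 = -470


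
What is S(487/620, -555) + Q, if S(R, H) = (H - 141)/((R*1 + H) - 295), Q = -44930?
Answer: -23655797570/526513 ≈ -44929.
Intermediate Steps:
S(R, H) = (-141 + H)/(-295 + H + R) (S(R, H) = (-141 + H)/((R + H) - 295) = (-141 + H)/((H + R) - 295) = (-141 + H)/(-295 + H + R))
S(487/620, -555) + Q = (-141 - 555)/(-295 - 555 + 487/620) - 44930 = -696/(-295 - 555 + 487*(1/620)) - 44930 = -696/(-295 - 555 + 487/620) - 44930 = -696/(-526513/620) - 44930 = -620/526513*(-696) - 44930 = 431520/526513 - 44930 = -23655797570/526513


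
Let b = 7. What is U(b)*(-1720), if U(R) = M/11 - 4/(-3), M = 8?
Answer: -116960/33 ≈ -3544.2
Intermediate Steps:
U(R) = 68/33 (U(R) = 8/11 - 4/(-3) = 8*(1/11) - 4*(-⅓) = 8/11 + 4/3 = 68/33)
U(b)*(-1720) = (68/33)*(-1720) = -116960/33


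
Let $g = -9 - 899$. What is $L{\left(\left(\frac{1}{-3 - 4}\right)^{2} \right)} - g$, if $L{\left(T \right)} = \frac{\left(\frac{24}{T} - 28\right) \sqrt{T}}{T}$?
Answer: $8944$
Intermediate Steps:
$g = -908$ ($g = -9 - 899 = -908$)
$L{\left(T \right)} = \frac{-28 + \frac{24}{T}}{\sqrt{T}}$ ($L{\left(T \right)} = \frac{\left(-28 + \frac{24}{T}\right) \sqrt{T}}{T} = \frac{\sqrt{T} \left(-28 + \frac{24}{T}\right)}{T} = \frac{-28 + \frac{24}{T}}{\sqrt{T}}$)
$L{\left(\left(\frac{1}{-3 - 4}\right)^{2} \right)} - g = \frac{4 \left(6 - 7 \left(\frac{1}{-3 - 4}\right)^{2}\right)}{\frac{1}{343}} - -908 = \frac{4 \left(6 - 7 \left(\frac{1}{-7}\right)^{2}\right)}{\frac{1}{343}} + 908 = \frac{4 \left(6 - 7 \left(- \frac{1}{7}\right)^{2}\right)}{\frac{1}{343}} + 908 = 4 \frac{1}{(\frac{1}{49})^{3/2}} \left(6 - \frac{1}{7}\right) + 908 = 4 \cdot 343 \left(6 - \frac{1}{7}\right) + 908 = 4 \cdot 343 \cdot \frac{41}{7} + 908 = 8036 + 908 = 8944$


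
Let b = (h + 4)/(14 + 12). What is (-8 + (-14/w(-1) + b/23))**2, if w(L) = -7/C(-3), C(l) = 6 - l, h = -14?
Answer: 8910225/89401 ≈ 99.666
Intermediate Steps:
b = -5/13 (b = (-14 + 4)/(14 + 12) = -10/26 = -10*1/26 = -5/13 ≈ -0.38462)
w(L) = -7/9 (w(L) = -7/(6 - 1*(-3)) = -7/(6 + 3) = -7/9)
(-8 + (-14/w(-1) + b/23))**2 = (-8 + (-14/(-7/9) - 5/13/23))**2 = (-8 + (-14*(-9/7) - 5/13*1/23))**2 = (-8 + (18 - 5/299))**2 = (-8 + 5377/299)**2 = (2985/299)**2 = 8910225/89401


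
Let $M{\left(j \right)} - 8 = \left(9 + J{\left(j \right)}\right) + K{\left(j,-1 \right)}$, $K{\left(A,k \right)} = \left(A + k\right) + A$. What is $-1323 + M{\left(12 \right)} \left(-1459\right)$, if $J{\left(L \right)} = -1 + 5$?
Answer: $-65519$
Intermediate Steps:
$K{\left(A,k \right)} = k + 2 A$
$J{\left(L \right)} = 4$
$M{\left(j \right)} = 20 + 2 j$ ($M{\left(j \right)} = 8 + \left(\left(9 + 4\right) + \left(-1 + 2 j\right)\right) = 8 + \left(13 + \left(-1 + 2 j\right)\right) = 8 + \left(12 + 2 j\right) = 20 + 2 j$)
$-1323 + M{\left(12 \right)} \left(-1459\right) = -1323 + \left(20 + 2 \cdot 12\right) \left(-1459\right) = -1323 + \left(20 + 24\right) \left(-1459\right) = -1323 + 44 \left(-1459\right) = -1323 - 64196 = -65519$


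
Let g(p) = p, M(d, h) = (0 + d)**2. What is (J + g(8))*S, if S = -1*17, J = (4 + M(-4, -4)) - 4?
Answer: -408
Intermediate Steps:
M(d, h) = d**2
J = 16 (J = (4 + (-4)**2) - 4 = (4 + 16) - 4 = 20 - 4 = 16)
S = -17
(J + g(8))*S = (16 + 8)*(-17) = 24*(-17) = -408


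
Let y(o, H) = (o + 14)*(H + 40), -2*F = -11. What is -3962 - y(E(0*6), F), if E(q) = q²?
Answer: -4599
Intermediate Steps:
F = 11/2 (F = -½*(-11) = 11/2 ≈ 5.5000)
y(o, H) = (14 + o)*(40 + H)
-3962 - y(E(0*6), F) = -3962 - (560 + 14*(11/2) + 40*(0*6)² + 11*(0*6)²/2) = -3962 - (560 + 77 + 40*0² + (11/2)*0²) = -3962 - (560 + 77 + 40*0 + (11/2)*0) = -3962 - (560 + 77 + 0 + 0) = -3962 - 1*637 = -3962 - 637 = -4599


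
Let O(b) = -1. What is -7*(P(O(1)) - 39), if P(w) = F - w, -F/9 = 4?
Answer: 518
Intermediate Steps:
F = -36 (F = -9*4 = -36)
P(w) = -36 - w
-7*(P(O(1)) - 39) = -7*((-36 - 1*(-1)) - 39) = -7*((-36 + 1) - 39) = -7*(-35 - 39) = -7*(-74) = 518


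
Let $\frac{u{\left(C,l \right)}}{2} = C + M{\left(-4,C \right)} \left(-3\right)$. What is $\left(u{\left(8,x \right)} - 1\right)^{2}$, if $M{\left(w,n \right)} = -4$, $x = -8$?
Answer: $1521$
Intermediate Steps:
$u{\left(C,l \right)} = 24 + 2 C$ ($u{\left(C,l \right)} = 2 \left(C - -12\right) = 2 \left(C + 12\right) = 2 \left(12 + C\right) = 24 + 2 C$)
$\left(u{\left(8,x \right)} - 1\right)^{2} = \left(\left(24 + 2 \cdot 8\right) - 1\right)^{2} = \left(\left(24 + 16\right) - 1\right)^{2} = \left(40 - 1\right)^{2} = 39^{2} = 1521$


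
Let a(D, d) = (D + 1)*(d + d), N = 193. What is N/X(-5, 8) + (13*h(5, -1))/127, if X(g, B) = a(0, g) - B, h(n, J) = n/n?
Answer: -24277/2286 ≈ -10.620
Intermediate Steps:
h(n, J) = 1
a(D, d) = 2*d*(1 + D) (a(D, d) = (1 + D)*(2*d) = 2*d*(1 + D))
X(g, B) = -B + 2*g (X(g, B) = 2*g*(1 + 0) - B = 2*g*1 - B = 2*g - B = -B + 2*g)
N/X(-5, 8) + (13*h(5, -1))/127 = 193/(-1*8 + 2*(-5)) + (13*1)/127 = 193/(-8 - 10) + 13*(1/127) = 193/(-18) + 13/127 = 193*(-1/18) + 13/127 = -193/18 + 13/127 = -24277/2286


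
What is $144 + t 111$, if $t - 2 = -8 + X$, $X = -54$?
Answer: $-6516$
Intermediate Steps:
$t = -60$ ($t = 2 - 62 = -60$)
$144 + t 111 = 144 - 6660 = -6516$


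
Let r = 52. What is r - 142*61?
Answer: -8610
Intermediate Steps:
r - 142*61 = 52 - 142*61 = 52 - 8662 = -8610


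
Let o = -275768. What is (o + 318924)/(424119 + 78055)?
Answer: 21578/251087 ≈ 0.085938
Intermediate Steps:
(o + 318924)/(424119 + 78055) = (-275768 + 318924)/(424119 + 78055) = 43156/502174 = 43156*(1/502174) = 21578/251087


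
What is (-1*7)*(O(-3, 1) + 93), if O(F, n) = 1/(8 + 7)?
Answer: -9772/15 ≈ -651.47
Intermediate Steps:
O(F, n) = 1/15
(-1*7)*(O(-3, 1) + 93) = (-1*7)*(1/15 + 93) = -7*1396/15 = -9772/15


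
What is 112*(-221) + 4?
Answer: -24748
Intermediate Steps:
112*(-221) + 4 = -24752 + 4 = -24748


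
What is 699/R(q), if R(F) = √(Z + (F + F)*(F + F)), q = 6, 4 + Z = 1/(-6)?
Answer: 699*√5034/839 ≈ 59.111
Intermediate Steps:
Z = -25/6 (Z = -4 + 1/(-6) = -4 - ⅙ = -25/6 ≈ -4.1667)
R(F) = √(-25/6 + 4*F²) (R(F) = √(-25/6 + (F + F)*(F + F)) = √(-25/6 + (2*F)*(2*F)) = √(-25/6 + 4*F²))
699/R(q) = 699/((√(-150 + 144*6²)/6)) = 699/((√(-150 + 144*36)/6)) = 699/((√(-150 + 5184)/6)) = 699/((√5034/6)) = 699*(√5034/839) = 699*√5034/839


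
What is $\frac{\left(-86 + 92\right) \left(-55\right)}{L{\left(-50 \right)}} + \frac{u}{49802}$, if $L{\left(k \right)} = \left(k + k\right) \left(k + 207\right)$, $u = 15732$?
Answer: $\frac{13171353}{39094570} \approx 0.33691$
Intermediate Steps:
$L{\left(k \right)} = 2 k \left(207 + k\right)$
$\frac{\left(-86 + 92\right) \left(-55\right)}{L{\left(-50 \right)}} + \frac{u}{49802} = \frac{\left(-86 + 92\right) \left(-55\right)}{2 \left(-50\right) \left(207 - 50\right)} + \frac{15732}{49802} = \frac{6 \left(-55\right)}{2 \left(-50\right) 157} + 15732 \cdot \frac{1}{49802} = - \frac{330}{-15700} + \frac{7866}{24901} = \left(-330\right) \left(- \frac{1}{15700}\right) + \frac{7866}{24901} = \frac{33}{1570} + \frac{7866}{24901} = \frac{13171353}{39094570}$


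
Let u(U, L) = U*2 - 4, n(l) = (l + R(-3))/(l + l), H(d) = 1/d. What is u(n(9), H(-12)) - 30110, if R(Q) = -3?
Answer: -90340/3 ≈ -30113.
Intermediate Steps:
H(d) = 1/d
n(l) = (-3 + l)/(2*l) (n(l) = (l - 3)/(l + l) = (-3 + l)/((2*l)) = (-3 + l)*(1/(2*l)) = (-3 + l)/(2*l))
u(U, L) = -4 + 2*U (u(U, L) = 2*U - 4 = -4 + 2*U)
u(n(9), H(-12)) - 30110 = (-4 + 2*((1/2)*(-3 + 9)/9)) - 30110 = (-4 + 2*((1/2)*(1/9)*6)) - 30110 = (-4 + 2*(1/3)) - 30110 = (-4 + 2/3) - 30110 = -10/3 - 30110 = -90340/3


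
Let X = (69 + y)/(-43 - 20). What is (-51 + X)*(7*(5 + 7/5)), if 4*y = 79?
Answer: -105656/45 ≈ -2347.9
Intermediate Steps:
y = 79/4 (y = (¼)*79 = 79/4 ≈ 19.750)
X = -355/252 (X = (69 + 79/4)/(-43 - 20) = (355/4)/(-63) = (355/4)*(-1/63) = -355/252 ≈ -1.4087)
(-51 + X)*(7*(5 + 7/5)) = (-51 - 355/252)*(7*(5 + 7/5)) = -13207*(5 + 7*(⅕))/36 = -13207*(5 + 7/5)/36 = -13207*32/(36*5) = -13207/252*224/5 = -105656/45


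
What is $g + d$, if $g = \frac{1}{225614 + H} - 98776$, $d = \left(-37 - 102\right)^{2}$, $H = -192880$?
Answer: $- \frac{2600879969}{32734} \approx -79455.0$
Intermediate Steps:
$d = 19321$ ($d = \left(-139\right)^{2} = 19321$)
$g = - \frac{3233333583}{32734}$ ($g = \frac{1}{225614 - 192880} - 98776 = \frac{1}{32734} - 98776 = - \frac{3233333583}{32734} \approx -98776.0$)
$g + d = - \frac{3233333583}{32734} + 19321 = - \frac{2600879969}{32734}$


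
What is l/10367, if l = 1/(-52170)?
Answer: -1/540846390 ≈ -1.8490e-9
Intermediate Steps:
l = -1/52170 ≈ -1.9168e-5
l/10367 = -1/52170/10367 = -1/52170*1/10367 = -1/540846390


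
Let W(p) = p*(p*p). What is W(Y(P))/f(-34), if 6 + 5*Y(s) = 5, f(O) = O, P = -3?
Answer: 1/4250 ≈ 0.00023529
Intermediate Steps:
Y(s) = -1/5 (Y(s) = -6/5 + (1/5)*5 = -6/5 + 1 = -1/5)
W(p) = p**3 (W(p) = p*p**2 = p**3)
W(Y(P))/f(-34) = (-1/5)**3/(-34) = -1/125*(-1/34) = 1/4250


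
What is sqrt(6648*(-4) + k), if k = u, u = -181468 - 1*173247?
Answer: I*sqrt(381307) ≈ 617.5*I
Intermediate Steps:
u = -354715 (u = -181468 - 173247 = -354715)
k = -354715
sqrt(6648*(-4) + k) = sqrt(6648*(-4) - 354715) = sqrt(-26592 - 354715) = sqrt(-381307) = I*sqrt(381307)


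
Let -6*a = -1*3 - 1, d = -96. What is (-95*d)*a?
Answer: 6080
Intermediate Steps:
a = 2/3 (a = -(-1*3 - 1)/6 = -(-3 - 1)/6 = -1/6*(-4) = 2/3 ≈ 0.66667)
(-95*d)*a = -95*(-96)*(2/3) = 9120*(2/3) = 6080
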